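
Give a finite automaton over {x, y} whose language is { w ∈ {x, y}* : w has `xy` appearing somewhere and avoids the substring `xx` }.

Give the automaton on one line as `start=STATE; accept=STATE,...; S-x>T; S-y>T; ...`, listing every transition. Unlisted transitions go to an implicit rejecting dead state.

start=q0; accept=q3,q4; q0-x>q1; q0-y>q0; q1-x>q2; q1-y>q3; q2-x>q2; q2-y>q2; q3-x>q4; q3-y>q3; q4-x>q2; q4-y>q3

Build one automaton per condition and run them in lockstep. The first has 3 states tracking whether and how much of `xy` has been seen; the second has 3 states tracking partial matches of the forbidden pattern `xx`. A product state is a pair (one from each), accepting exactly when both do. After merging equivalent states the machine shrinks.
With 5 states:
        x   y  
>  q0   q1  q0 
   q1   q2  q3 
   q2   q2  q2 
 * q3   q4  q3 
 * q4   q2  q3 
(> = start, * = accepting)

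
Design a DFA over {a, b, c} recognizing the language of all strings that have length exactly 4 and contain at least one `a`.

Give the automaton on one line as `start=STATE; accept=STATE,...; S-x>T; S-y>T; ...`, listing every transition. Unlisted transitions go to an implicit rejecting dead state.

start=s0; accept=s7; s0-a>s1; s0-b>s2; s0-c>s2; s1-a>s3; s1-b>s3; s1-c>s3; s2-a>s3; s2-b>s4; s2-c>s4; s3-a>s5; s3-b>s5; s3-c>s5; s4-a>s5; s4-b>s6; s4-c>s6; s5-a>s7; s5-b>s7; s5-c>s7; s6-a>s7; s6-b>s8; s6-c>s8; s7-a>s8; s7-b>s8; s7-c>s8; s8-a>s8; s8-b>s8; s8-c>s8

Run two small machines in parallel and take their product. One (6 states) tracks the input length, saturating at 5; the other (3 states) tracks the count of `a`s, saturating at 2. Each combined state is a pair, one component from each; accept when both components accept. Equivalent product states are then merged.
9 states suffice.
        a   b   c  
>  s0   s1  s2  s2 
   s1   s3  s3  s3 
   s2   s3  s4  s4 
   s3   s5  s5  s5 
   s4   s5  s6  s6 
   s5   s7  s7  s7 
   s6   s7  s8  s8 
 * s7   s8  s8  s8 
   s8   s8  s8  s8 
(> = start, * = accepting)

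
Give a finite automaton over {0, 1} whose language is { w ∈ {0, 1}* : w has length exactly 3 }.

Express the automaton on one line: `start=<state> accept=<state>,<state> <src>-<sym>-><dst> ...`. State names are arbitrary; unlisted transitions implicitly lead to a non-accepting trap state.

We only need to distinguish lengths 0, 1, …, 3, and '>3'. Chain A → B → C → D → E on every symbol, with E looping. Accepting states: {D}.
With 5 states:
       0  1 
>  A   B  B 
   B   C  C 
   C   D  D 
 * D   E  E 
   E   E  E 
(> = start, * = accepting)

start=A accept=D A-0->B A-1->B B-0->C B-1->C C-0->D C-1->D D-0->E D-1->E E-0->E E-1->E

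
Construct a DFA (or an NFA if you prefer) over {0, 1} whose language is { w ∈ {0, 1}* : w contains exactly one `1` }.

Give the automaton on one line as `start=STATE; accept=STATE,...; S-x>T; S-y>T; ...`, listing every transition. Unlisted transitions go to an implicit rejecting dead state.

start=q0; accept=q1; q0-0>q0; q0-1>q1; q1-0>q1; q1-1>q2; q2-0>q2; q2-1>q2

Only the number of `1`s matters, and only up to 2. Make a chain q0 → q1 → q2 advanced by each `1` (with q2 absorbing); every other symbol self-loops. The accepting set is {q1}.
A 3-state machine:
        0   1  
>  q0   q0  q1 
 * q1   q1  q2 
   q2   q2  q2 
(> = start, * = accepting)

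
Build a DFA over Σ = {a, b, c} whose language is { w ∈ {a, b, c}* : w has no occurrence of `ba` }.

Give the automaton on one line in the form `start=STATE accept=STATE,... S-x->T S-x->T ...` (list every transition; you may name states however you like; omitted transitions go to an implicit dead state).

Track partial matches of the forbidden pattern `ba`. State S2 is a dead state reached once `ba` has occurred; every other state accepts. S0 means no part of `ba` is currently matched.
        a   b   c  
>* S0   S0  S1  S0 
 * S1   S2  S1  S0 
   S2   S2  S2  S2 
(> = start, * = accepting)

start=S0 accept=S0,S1 S0-a->S0 S0-b->S1 S0-c->S0 S1-a->S2 S1-b->S1 S1-c->S0 S2-a->S2 S2-b->S2 S2-c->S2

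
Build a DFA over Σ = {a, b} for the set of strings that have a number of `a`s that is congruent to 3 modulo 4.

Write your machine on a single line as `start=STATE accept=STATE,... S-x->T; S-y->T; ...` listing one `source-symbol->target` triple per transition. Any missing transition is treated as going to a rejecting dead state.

The only thing that matters is how many `a`s have appeared, reduced mod 4. Use one state per residue: S0 for 0, …, S3 for 3. Reading `a` moves to the next residue; anything else stays put. S3 is accepting.
A 4-state machine:
        a   b  
>  S0   S1  S0 
   S1   S2  S1 
   S2   S3  S2 
 * S3   S0  S3 
(> = start, * = accepting)

start=S0; accept=S3; S0-a->S1; S0-b->S0; S1-a->S2; S1-b->S1; S2-a->S3; S2-b->S2; S3-a->S0; S3-b->S3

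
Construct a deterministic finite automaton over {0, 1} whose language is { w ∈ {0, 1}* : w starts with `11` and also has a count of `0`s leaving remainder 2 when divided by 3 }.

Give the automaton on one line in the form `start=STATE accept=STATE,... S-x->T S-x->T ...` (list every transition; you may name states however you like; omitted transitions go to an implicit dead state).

Handle the two conditions separately and then intersect. The first has 4 states tracking whether the input so far still matches the prefix `11`; the second has 3 states tracking the count of `0`s modulo 3. A product state is a pair (one from each), accepting exactly when both do. Equivalent product states are then merged.
6 states suffice.
        0   1  
>  S0   S1  S2 
   S1   S1  S1 
   S2   S1  S3 
   S3   S4  S3 
   S4   S5  S4 
 * S5   S3  S5 
(> = start, * = accepting)

start=S0 accept=S5 S0-0->S1 S0-1->S2 S1-0->S1 S1-1->S1 S2-0->S1 S2-1->S3 S3-0->S4 S3-1->S3 S4-0->S5 S4-1->S4 S5-0->S3 S5-1->S5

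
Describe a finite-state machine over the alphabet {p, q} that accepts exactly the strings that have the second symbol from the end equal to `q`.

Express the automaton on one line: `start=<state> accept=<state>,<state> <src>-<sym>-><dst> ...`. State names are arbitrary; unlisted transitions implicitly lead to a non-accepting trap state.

start=s0 accept=s5,s6 s0-p->s1 s0-q->s2 s1-p->s3 s1-q->s4 s2-p->s5 s2-q->s6 s3-p->s3 s3-q->s4 s4-p->s5 s4-q->s6 s5-p->s3 s5-q->s4 s6-p->s5 s6-q->s6

A DFA must remember the last 2 symbols (since which symbol is second-to-last isn't known until the input ends). Use one state per possible window of the last ≤2 symbols; accept from those whose window starts with `q`.
        p   q  
>  s0   s1  s2 
   s1   s3  s4 
   s2   s5  s6 
   s3   s3  s4 
   s4   s5  s6 
 * s5   s3  s4 
 * s6   s5  s6 
(> = start, * = accepting)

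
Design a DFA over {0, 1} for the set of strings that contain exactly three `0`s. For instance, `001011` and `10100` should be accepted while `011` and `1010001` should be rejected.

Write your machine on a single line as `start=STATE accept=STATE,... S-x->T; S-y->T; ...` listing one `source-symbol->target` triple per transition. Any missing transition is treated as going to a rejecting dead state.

start=S0; accept=S3; S0-0->S1; S0-1->S0; S1-0->S2; S1-1->S1; S2-0->S3; S2-1->S2; S3-0->S4; S3-1->S3; S4-0->S4; S4-1->S4

Only the number of `0`s matters, and only up to 4. Make a chain S0 → S1 → S2 → S3 → S4 advanced by each `0` (with S4 absorbing); every other symbol self-loops. The accepting set is {S3}.
With 5 states:
        0   1  
>  S0   S1  S0 
   S1   S2  S1 
   S2   S3  S2 
 * S3   S4  S3 
   S4   S4  S4 
(> = start, * = accepting)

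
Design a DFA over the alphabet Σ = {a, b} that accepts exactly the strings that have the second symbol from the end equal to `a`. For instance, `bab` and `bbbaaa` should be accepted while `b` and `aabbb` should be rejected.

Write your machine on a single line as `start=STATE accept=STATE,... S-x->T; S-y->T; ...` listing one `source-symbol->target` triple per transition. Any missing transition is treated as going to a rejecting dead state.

A DFA must remember the last 2 symbols (since which symbol is second-to-last isn't known until the input ends). Use one state per possible window of the last ≤2 symbols; accept from those whose window starts with `a`.
A 7-state machine:
        a   b  
>  q0   q1  q2 
   q1   q3  q4 
   q2   q5  q6 
 * q3   q3  q4 
 * q4   q5  q6 
   q5   q3  q4 
   q6   q5  q6 
(> = start, * = accepting)

start=q0; accept=q3,q4; q0-a->q1; q0-b->q2; q1-a->q3; q1-b->q4; q2-a->q5; q2-b->q6; q3-a->q3; q3-b->q4; q4-a->q5; q4-b->q6; q5-a->q3; q5-b->q4; q6-a->q5; q6-b->q6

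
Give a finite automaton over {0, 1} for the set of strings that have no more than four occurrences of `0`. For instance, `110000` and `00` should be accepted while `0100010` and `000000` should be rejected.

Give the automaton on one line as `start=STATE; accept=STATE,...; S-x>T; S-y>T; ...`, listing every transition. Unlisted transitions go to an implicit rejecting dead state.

start=A; accept=A,B,C,D,E; A-0>B; A-1>A; B-0>C; B-1>B; C-0>D; C-1>C; D-0>E; D-1>D; E-0>F; E-1>E; F-0>F; F-1>F

Only the number of `0`s matters, and only up to 5. Make a chain A → B → C → D → E → F advanced by each `0` (with F absorbing); every other symbol self-loops. The accepting set is {A, B, C, D, E}.
A 6-state machine:
       0  1 
>* A   B  A 
 * B   C  B 
 * C   D  C 
 * D   E  D 
 * E   F  E 
   F   F  F 
(> = start, * = accepting)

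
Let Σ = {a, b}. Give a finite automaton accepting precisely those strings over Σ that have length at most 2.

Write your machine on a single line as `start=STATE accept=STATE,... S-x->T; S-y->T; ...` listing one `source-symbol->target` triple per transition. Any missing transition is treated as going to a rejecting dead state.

We only need to distinguish lengths 0, 1, …, 2, and '>2'. Chain S0 → S1 → S2 → S3 on every symbol, with S3 looping. Accepting states: {S0, S1, S2}.
        a   b  
>* S0   S1  S1 
 * S1   S2  S2 
 * S2   S3  S3 
   S3   S3  S3 
(> = start, * = accepting)

start=S0; accept=S0,S1,S2; S0-a->S1; S0-b->S1; S1-a->S2; S1-b->S2; S2-a->S3; S2-b->S3; S3-a->S3; S3-b->S3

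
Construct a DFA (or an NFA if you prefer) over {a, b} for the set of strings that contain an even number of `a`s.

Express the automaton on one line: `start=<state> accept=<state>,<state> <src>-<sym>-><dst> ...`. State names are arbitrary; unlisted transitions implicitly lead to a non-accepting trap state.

Keep the running count of `a`s modulo 2: each `a` advances along the cycle s0 → s1 → s0 while other symbols loop. Accept at s0.
With 2 states:
        a   b  
>* s0   s1  s0 
   s1   s0  s1 
(> = start, * = accepting)

start=s0 accept=s0 s0-a->s1 s0-b->s0 s1-a->s0 s1-b->s1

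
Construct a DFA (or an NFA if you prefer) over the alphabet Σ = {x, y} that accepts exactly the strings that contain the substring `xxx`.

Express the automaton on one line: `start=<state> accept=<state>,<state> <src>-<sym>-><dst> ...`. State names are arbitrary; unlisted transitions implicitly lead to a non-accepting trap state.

Track how much of `xxx` has been matched so far: state s0 is no progress, s3 is the absorbing accept state reached once `xxx` has occurred. Intermediate states record partial matches; on a mismatch, fall back to the longest reusable overlap.
        x   y  
>  s0   s1  s0 
   s1   s2  s0 
   s2   s3  s0 
 * s3   s3  s3 
(> = start, * = accepting)

start=s0 accept=s3 s0-x->s1 s0-y->s0 s1-x->s2 s1-y->s0 s2-x->s3 s2-y->s0 s3-x->s3 s3-y->s3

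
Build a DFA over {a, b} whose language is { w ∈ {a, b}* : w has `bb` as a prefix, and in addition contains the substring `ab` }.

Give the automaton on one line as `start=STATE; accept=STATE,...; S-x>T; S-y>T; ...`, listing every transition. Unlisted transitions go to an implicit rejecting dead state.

Build one automaton per condition and run them in lockstep. The first has 4 states tracking whether the input so far still matches the prefix `bb`; the second has 3 states tracking whether and how much of `ab` has been seen. A product state is a pair (one from each), accepting exactly when both do.
With 7 states:
        a   b  
>  q0   q1  q2 
   q1   q1  q3 
   q2   q1  q4 
   q3   q3  q3 
   q4   q5  q4 
   q5   q5  q6 
 * q6   q6  q6 
(> = start, * = accepting)

start=q0; accept=q6; q0-a>q1; q0-b>q2; q1-a>q1; q1-b>q3; q2-a>q1; q2-b>q4; q3-a>q3; q3-b>q3; q4-a>q5; q4-b>q4; q5-a>q5; q5-b>q6; q6-a>q6; q6-b>q6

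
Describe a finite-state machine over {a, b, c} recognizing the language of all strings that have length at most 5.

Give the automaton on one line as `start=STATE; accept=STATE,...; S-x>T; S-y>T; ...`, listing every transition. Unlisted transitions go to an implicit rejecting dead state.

start=S0; accept=S0,S1,S2,S3,S4,S5; S0-a>S1; S0-b>S1; S0-c>S1; S1-a>S2; S1-b>S2; S1-c>S2; S2-a>S3; S2-b>S3; S2-c>S3; S3-a>S4; S3-b>S4; S3-c>S4; S4-a>S5; S4-b>S5; S4-c>S5; S5-a>S6; S5-b>S6; S5-c>S6; S6-a>S6; S6-b>S6; S6-c>S6

We only need to distinguish lengths 0, 1, …, 5, and '>5'. Chain S0 → S1 → S2 → S3 → S4 → S5 → S6 on every symbol, with S6 looping. Accepting states: {S0, S1, S2, S3, S4, S5}.
7 states suffice.
        a   b   c  
>* S0   S1  S1  S1 
 * S1   S2  S2  S2 
 * S2   S3  S3  S3 
 * S3   S4  S4  S4 
 * S4   S5  S5  S5 
 * S5   S6  S6  S6 
   S6   S6  S6  S6 
(> = start, * = accepting)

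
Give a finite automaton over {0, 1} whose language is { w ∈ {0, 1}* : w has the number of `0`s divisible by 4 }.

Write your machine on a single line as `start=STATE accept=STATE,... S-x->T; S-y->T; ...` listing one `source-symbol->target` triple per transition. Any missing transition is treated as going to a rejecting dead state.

start=S0; accept=S0; S0-0->S1; S0-1->S0; S1-0->S2; S1-1->S1; S2-0->S3; S2-1->S2; S3-0->S0; S3-1->S3

Keep the running count of `0`s modulo 4: each `0` advances along the cycle S0 → S1 → S2 → S3 → S0 while other symbols loop. Accept at S0.
4 states suffice.
        0   1  
>* S0   S1  S0 
   S1   S2  S1 
   S2   S3  S2 
   S3   S0  S3 
(> = start, * = accepting)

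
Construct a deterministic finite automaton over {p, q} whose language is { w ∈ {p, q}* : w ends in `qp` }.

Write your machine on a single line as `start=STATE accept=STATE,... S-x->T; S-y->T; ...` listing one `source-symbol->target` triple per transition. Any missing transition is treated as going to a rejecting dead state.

start=A; accept=C; A-p->A; A-q->B; B-p->C; B-q->B; C-p->A; C-q->B

Let each state record the length of the longest suffix of the input read so far that is also a prefix of `qp`. B means the last symbol is `q`; C means the last 2 symbols are `qp`. Accept only at C, where the string currently ends in `qp`.
3 states suffice.
       p  q 
>  A   A  B 
   B   C  B 
 * C   A  B 
(> = start, * = accepting)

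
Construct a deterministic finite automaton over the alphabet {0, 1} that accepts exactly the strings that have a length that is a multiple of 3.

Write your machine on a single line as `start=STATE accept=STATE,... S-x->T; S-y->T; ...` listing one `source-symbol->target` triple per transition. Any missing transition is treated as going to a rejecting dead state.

start=A; accept=A; A-0->B; A-1->B; B-0->C; B-1->C; C-0->A; C-1->A

Count input length modulo 3: every symbol advances one step around the cycle A → B → C → A. Accept at A.
With 3 states:
       0  1 
>* A   B  B 
   B   C  C 
   C   A  A 
(> = start, * = accepting)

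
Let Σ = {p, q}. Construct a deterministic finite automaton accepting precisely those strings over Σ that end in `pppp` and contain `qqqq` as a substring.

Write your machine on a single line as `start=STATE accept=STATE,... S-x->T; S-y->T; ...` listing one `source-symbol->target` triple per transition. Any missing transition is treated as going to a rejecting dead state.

Handle the two conditions separately and then intersect. One (5 states) tracks how much of the suffix `pppp` has currently been matched; the other (5 states) tracks whether and how much of `qqqq` has been seen. Each combined state is a pair, one component from each; accept when both components accept.
          p    q  
>  s0     s1   s2 
   s1     s3   s2 
   s2     s1   s4 
   s3     s5   s2 
   s4     s1   s6 
   s5     s7   s2 
   s6     s1   s8 
   s7     s7   s2 
   s8     s9   s8 
   s9    s10   s8 
   s10   s11   s8 
   s11   s12   s8 
 * s12   s12   s8 
(> = start, * = accepting)

start=s0; accept=s12; s0-p->s1; s0-q->s2; s1-p->s3; s1-q->s2; s2-p->s1; s2-q->s4; s3-p->s5; s3-q->s2; s4-p->s1; s4-q->s6; s5-p->s7; s5-q->s2; s6-p->s1; s6-q->s8; s7-p->s7; s7-q->s2; s8-p->s9; s8-q->s8; s9-p->s10; s9-q->s8; s10-p->s11; s10-q->s8; s11-p->s12; s11-q->s8; s12-p->s12; s12-q->s8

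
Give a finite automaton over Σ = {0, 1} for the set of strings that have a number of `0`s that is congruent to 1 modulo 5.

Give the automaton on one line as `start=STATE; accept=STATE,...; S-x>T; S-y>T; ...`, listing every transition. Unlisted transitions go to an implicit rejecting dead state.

start=s0; accept=s1; s0-0>s1; s0-1>s0; s1-0>s2; s1-1>s1; s2-0>s3; s2-1>s2; s3-0>s4; s3-1>s3; s4-0>s0; s4-1>s4

Keep the running count of `0`s modulo 5: each `0` advances along the cycle s0 → s1 → s2 → s3 → s4 → s0 while other symbols loop. Accept at s1.
5 states suffice.
        0   1  
>  s0   s1  s0 
 * s1   s2  s1 
   s2   s3  s2 
   s3   s4  s3 
   s4   s0  s4 
(> = start, * = accepting)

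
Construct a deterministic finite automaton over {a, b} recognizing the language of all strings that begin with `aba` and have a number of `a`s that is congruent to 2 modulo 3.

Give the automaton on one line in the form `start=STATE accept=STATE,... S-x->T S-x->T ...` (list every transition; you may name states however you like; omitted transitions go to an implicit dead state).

start=S0 accept=S6 S0-a->S1 S0-b->S2 S1-a->S3 S1-b->S4 S2-a->S5 S2-b->S2 S3-a->S2 S3-b->S3 S4-a->S6 S4-b->S5 S5-a->S3 S5-b->S5 S6-a->S7 S6-b->S6 S7-a->S8 S7-b->S7 S8-a->S6 S8-b->S8

Run two small machines in parallel and take their product. One (5 states) tracks whether the input so far still matches the prefix `aba`; the other (3 states) tracks the count of `a`s modulo 3. Each combined state is a pair, one component from each; accept when both components accept.
9 states suffice.
        a   b  
>  S0   S1  S2 
   S1   S3  S4 
   S2   S5  S2 
   S3   S2  S3 
   S4   S6  S5 
   S5   S3  S5 
 * S6   S7  S6 
   S7   S8  S7 
   S8   S6  S8 
(> = start, * = accepting)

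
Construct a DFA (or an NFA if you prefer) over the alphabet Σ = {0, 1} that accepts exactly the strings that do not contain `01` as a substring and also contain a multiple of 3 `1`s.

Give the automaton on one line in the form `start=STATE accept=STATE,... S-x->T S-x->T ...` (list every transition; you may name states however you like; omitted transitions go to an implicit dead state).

Build one automaton per condition and run them in lockstep. The first has 3 states tracking partial matches of the forbidden pattern `01`; the second has 3 states tracking the count of `1`s modulo 3. A product state is a pair (one from each), accepting exactly when both do. Equivalent product states are then merged.
A 5-state machine:
       0  1 
>* A   B  C 
 * B   B  D 
   C   D  E 
   D   D  D 
   E   D  A 
(> = start, * = accepting)

start=A accept=A,B A-0->B A-1->C B-0->B B-1->D C-0->D C-1->E D-0->D D-1->D E-0->D E-1->A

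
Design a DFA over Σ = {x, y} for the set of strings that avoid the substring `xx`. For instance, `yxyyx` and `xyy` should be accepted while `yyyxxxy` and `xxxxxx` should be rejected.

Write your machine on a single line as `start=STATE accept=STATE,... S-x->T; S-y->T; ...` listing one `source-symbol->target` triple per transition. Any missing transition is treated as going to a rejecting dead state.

Track partial matches of the forbidden pattern `xx`. State S2 is a dead state reached once `xx` has occurred; every other state accepts. S0 means no part of `xx` is currently matched.
A 3-state machine:
        x   y  
>* S0   S1  S0 
 * S1   S2  S0 
   S2   S2  S2 
(> = start, * = accepting)

start=S0; accept=S0,S1; S0-x->S1; S0-y->S0; S1-x->S2; S1-y->S0; S2-x->S2; S2-y->S2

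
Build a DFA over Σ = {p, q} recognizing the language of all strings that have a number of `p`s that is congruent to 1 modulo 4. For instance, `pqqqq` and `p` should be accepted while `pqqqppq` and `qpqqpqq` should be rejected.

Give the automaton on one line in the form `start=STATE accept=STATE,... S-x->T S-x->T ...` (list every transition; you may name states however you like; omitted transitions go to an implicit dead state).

start=A accept=B A-p->B A-q->A B-p->C B-q->B C-p->D C-q->C D-p->A D-q->D

Keep the running count of `p`s modulo 4: each `p` advances along the cycle A → B → C → D → A while other symbols loop. Accept at B.
With 4 states:
       p  q 
>  A   B  A 
 * B   C  B 
   C   D  C 
   D   A  D 
(> = start, * = accepting)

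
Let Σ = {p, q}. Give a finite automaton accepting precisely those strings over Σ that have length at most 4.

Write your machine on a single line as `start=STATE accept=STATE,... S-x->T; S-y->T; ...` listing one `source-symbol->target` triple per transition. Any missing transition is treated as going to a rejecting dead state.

Count input length up to 5: every symbol moves from S0 toward S5, which means 'more than 4' and absorbs. Accept from {S0, S1, S2, S3, S4}.
6 states suffice.
        p   q  
>* S0   S1  S1 
 * S1   S2  S2 
 * S2   S3  S3 
 * S3   S4  S4 
 * S4   S5  S5 
   S5   S5  S5 
(> = start, * = accepting)

start=S0; accept=S0,S1,S2,S3,S4; S0-p->S1; S0-q->S1; S1-p->S2; S1-q->S2; S2-p->S3; S2-q->S3; S3-p->S4; S3-q->S4; S4-p->S5; S4-q->S5; S5-p->S5; S5-q->S5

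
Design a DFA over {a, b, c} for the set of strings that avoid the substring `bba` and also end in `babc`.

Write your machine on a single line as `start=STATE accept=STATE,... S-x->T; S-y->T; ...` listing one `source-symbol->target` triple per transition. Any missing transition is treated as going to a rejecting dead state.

start=s0; accept=s6; s0-a->s0; s0-b->s1; s0-c->s0; s1-a->s2; s1-b->s3; s1-c->s0; s2-a->s0; s2-b->s4; s2-c->s0; s3-a->s5; s3-b->s3; s3-c->s0; s4-a->s2; s4-b->s3; s4-c->s6; s5-a->s5; s5-b->s5; s5-c->s5; s6-a->s0; s6-b->s1; s6-c->s0

Handle the two conditions separately and then intersect. One (4 states) tracks partial matches of the forbidden pattern `bba`; the other (5 states) tracks how much of the suffix `babc` has currently been matched. Each combined state is a pair, one component from each; accept when both components accept. Equivalent product states are then merged.
        a   b   c  
>  s0   s0  s1  s0 
   s1   s2  s3  s0 
   s2   s0  s4  s0 
   s3   s5  s3  s0 
   s4   s2  s3  s6 
   s5   s5  s5  s5 
 * s6   s0  s1  s0 
(> = start, * = accepting)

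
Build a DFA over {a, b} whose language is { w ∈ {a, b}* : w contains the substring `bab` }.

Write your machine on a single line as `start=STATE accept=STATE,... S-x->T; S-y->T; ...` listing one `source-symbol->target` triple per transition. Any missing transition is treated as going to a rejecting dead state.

start=S0; accept=S3; S0-a->S0; S0-b->S1; S1-a->S2; S1-b->S1; S2-a->S0; S2-b->S3; S3-a->S3; S3-b->S3

Track how much of `bab` has been matched so far: state S0 is no progress, S3 is the absorbing accept state reached once `bab` has occurred. Intermediate states record partial matches; on a mismatch, fall back to the longest reusable overlap.
        a   b  
>  S0   S0  S1 
   S1   S2  S1 
   S2   S0  S3 
 * S3   S3  S3 
(> = start, * = accepting)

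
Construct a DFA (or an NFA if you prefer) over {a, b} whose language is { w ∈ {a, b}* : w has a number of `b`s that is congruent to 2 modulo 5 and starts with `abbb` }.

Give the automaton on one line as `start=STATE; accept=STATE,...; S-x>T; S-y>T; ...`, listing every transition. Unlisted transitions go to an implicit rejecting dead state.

Handle the two conditions separately and then intersect. One (5 states) tracks the count of `b`s modulo 5; the other (6 states) tracks whether the input so far still matches the prefix `abbb`. Each combined state is a pair, one component from each; accept when both components accept. After merging equivalent states the machine shrinks.
A 10-state machine:
        a   b  
>  S0   S1  S2 
   S1   S2  S3 
   S2   S2  S2 
   S3   S2  S4 
   S4   S2  S5 
   S5   S5  S6 
   S6   S6  S7 
   S7   S7  S8 
   S8   S8  S9 
 * S9   S9  S5 
(> = start, * = accepting)

start=S0; accept=S9; S0-a>S1; S0-b>S2; S1-a>S2; S1-b>S3; S2-a>S2; S2-b>S2; S3-a>S2; S3-b>S4; S4-a>S2; S4-b>S5; S5-a>S5; S5-b>S6; S6-a>S6; S6-b>S7; S7-a>S7; S7-b>S8; S8-a>S8; S8-b>S9; S9-a>S9; S9-b>S5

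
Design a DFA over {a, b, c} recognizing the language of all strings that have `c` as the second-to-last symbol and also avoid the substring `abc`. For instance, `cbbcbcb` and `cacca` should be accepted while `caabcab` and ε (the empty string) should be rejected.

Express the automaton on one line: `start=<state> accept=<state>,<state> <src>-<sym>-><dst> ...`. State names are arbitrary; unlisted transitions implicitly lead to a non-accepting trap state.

start=q0 accept=q4,q5,q6 q0-a->q1 q0-b->q0 q0-c->q2 q1-a->q1 q1-b->q3 q1-c->q2 q2-a->q4 q2-b->q5 q2-c->q6 q3-a->q1 q3-b->q0 q3-c->q7 q4-a->q1 q4-b->q3 q4-c->q2 q5-a->q1 q5-b->q0 q5-c->q2 q6-a->q4 q6-b->q5 q6-c->q6 q7-a->q7 q7-b->q7 q7-c->q7

Run two small machines in parallel and take their product. One (13 states) tracks the last 2 symbols read; the other (4 states) tracks partial matches of the forbidden pattern `abc`. Each combined state is a pair, one component from each; accept when both components accept. Equivalent product states are then merged.
        a   b   c  
>  q0   q1  q0  q2 
   q1   q1  q3  q2 
   q2   q4  q5  q6 
   q3   q1  q0  q7 
 * q4   q1  q3  q2 
 * q5   q1  q0  q2 
 * q6   q4  q5  q6 
   q7   q7  q7  q7 
(> = start, * = accepting)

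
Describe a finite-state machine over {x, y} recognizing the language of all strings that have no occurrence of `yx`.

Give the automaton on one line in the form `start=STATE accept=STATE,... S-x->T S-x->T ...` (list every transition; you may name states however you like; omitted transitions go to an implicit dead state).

start=A accept=A,B A-x->A A-y->B B-x->C B-y->B C-x->C C-y->C

Track partial matches of the forbidden pattern `yx`. State C is a dead state reached once `yx` has occurred; every other state accepts. A means no part of `yx` is currently matched.
A 3-state machine:
       x  y 
>* A   A  B 
 * B   C  B 
   C   C  C 
(> = start, * = accepting)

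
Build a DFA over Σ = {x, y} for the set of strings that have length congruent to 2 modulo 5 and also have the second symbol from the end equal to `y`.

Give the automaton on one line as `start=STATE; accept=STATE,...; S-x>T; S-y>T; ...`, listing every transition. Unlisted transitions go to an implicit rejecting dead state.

Handle the two conditions separately and then intersect. One (5 states) tracks the input length modulo 5; the other (7 states) tracks the last 2 symbols read. Each combined state is a pair, one component from each; accept when both components accept. Minimizing collapses redundant product states.
7 states suffice.
        x   y  
>  q0   q1  q2 
   q1   q3  q3 
   q2   q4  q4 
   q3   q5  q5 
 * q4   q5  q5 
   q5   q6  q6 
   q6   q0  q0 
(> = start, * = accepting)

start=q0; accept=q4; q0-x>q1; q0-y>q2; q1-x>q3; q1-y>q3; q2-x>q4; q2-y>q4; q3-x>q5; q3-y>q5; q4-x>q5; q4-y>q5; q5-x>q6; q5-y>q6; q6-x>q0; q6-y>q0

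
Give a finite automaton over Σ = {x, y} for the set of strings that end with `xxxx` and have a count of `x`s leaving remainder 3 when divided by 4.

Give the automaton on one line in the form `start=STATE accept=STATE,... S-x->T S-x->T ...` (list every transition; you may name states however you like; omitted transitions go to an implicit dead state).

Handle the two conditions separately and then intersect. One (5 states) tracks how much of the suffix `xxxx` has currently been matched; the other (4 states) tracks the count of `x`s modulo 4. Each combined state is a pair, one component from each; accept when both components accept.
With 20 states:
       x  y 
>  A   B  A 
   B   C  D 
   C   E  F 
   D   G  D 
   E   H  I 
   F   J  F 
   G   K  F 
   H   L  A 
   I   M  I 
   J   N  I 
   K   O  I 
   L   P  D 
   M   Q  A 
   N   R  A 
   O   L  A 
   P   S  F 
   Q   T  D 
   R   P  D 
 * S   H  I 
   T   S  F 
(> = start, * = accepting)

start=A accept=S A-x->B A-y->A B-x->C B-y->D C-x->E C-y->F D-x->G D-y->D E-x->H E-y->I F-x->J F-y->F G-x->K G-y->F H-x->L H-y->A I-x->M I-y->I J-x->N J-y->I K-x->O K-y->I L-x->P L-y->D M-x->Q M-y->A N-x->R N-y->A O-x->L O-y->A P-x->S P-y->F Q-x->T Q-y->D R-x->P R-y->D S-x->H S-y->I T-x->S T-y->F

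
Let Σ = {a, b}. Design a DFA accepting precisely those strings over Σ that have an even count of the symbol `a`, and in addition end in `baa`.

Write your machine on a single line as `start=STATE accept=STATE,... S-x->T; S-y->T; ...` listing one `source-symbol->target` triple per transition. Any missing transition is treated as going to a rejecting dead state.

start=S0; accept=S6; S0-a->S1; S0-b->S2; S1-a->S0; S1-b->S3; S2-a->S4; S2-b->S2; S3-a->S5; S3-b->S3; S4-a->S6; S4-b->S3; S5-a->S7; S5-b->S2; S6-a->S1; S6-b->S2; S7-a->S0; S7-b->S3

Handle the two conditions separately and then intersect. One (2 states) tracks the count of `a`s modulo 2; the other (4 states) tracks how much of the suffix `baa` has currently been matched. Each combined state is a pair, one component from each; accept when both components accept.
With 8 states:
        a   b  
>  S0   S1  S2 
   S1   S0  S3 
   S2   S4  S2 
   S3   S5  S3 
   S4   S6  S3 
   S5   S7  S2 
 * S6   S1  S2 
   S7   S0  S3 
(> = start, * = accepting)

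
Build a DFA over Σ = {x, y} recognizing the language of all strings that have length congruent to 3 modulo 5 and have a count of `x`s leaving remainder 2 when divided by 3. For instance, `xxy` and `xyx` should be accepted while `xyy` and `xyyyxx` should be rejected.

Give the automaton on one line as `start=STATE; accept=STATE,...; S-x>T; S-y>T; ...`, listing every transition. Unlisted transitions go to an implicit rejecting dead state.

Handle the two conditions separately and then intersect. The first has 5 states tracking the input length modulo 5; the second has 3 states tracking the count of `x`s modulo 3. A product state is a pair (one from each), accepting exactly when both do.
A 15-state machine:
          x    y  
>  S0     S1   S2 
   S1     S3   S4 
   S2     S4   S5 
   S3     S6   S7 
   S4     S7   S8 
   S5     S8   S6 
   S6     S9  S10 
 * S7    S10  S11 
   S8    S11   S9 
   S9    S12  S13 
   S10   S13   S0 
   S11    S0  S12 
   S12    S2  S14 
   S13   S14   S1 
   S14    S5   S3 
(> = start, * = accepting)

start=S0; accept=S7; S0-x>S1; S0-y>S2; S1-x>S3; S1-y>S4; S2-x>S4; S2-y>S5; S3-x>S6; S3-y>S7; S4-x>S7; S4-y>S8; S5-x>S8; S5-y>S6; S6-x>S9; S6-y>S10; S7-x>S10; S7-y>S11; S8-x>S11; S8-y>S9; S9-x>S12; S9-y>S13; S10-x>S13; S10-y>S0; S11-x>S0; S11-y>S12; S12-x>S2; S12-y>S14; S13-x>S14; S13-y>S1; S14-x>S5; S14-y>S3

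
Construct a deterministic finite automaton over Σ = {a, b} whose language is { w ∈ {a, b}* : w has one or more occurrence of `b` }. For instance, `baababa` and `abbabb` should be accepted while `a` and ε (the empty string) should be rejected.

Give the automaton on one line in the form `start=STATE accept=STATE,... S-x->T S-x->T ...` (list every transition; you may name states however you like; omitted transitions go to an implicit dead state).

start=q0 accept=q1,q2 q0-a->q0 q0-b->q1 q1-a->q1 q1-b->q2 q2-a->q2 q2-b->q2

Only the number of `b`s matters, and only up to 2. Make a chain q0 → q1 → q2 advanced by each `b` (with q2 absorbing); every other symbol self-loops. The accepting set is {q1, q2}.
A 3-state machine:
        a   b  
>  q0   q0  q1 
 * q1   q1  q2 
 * q2   q2  q2 
(> = start, * = accepting)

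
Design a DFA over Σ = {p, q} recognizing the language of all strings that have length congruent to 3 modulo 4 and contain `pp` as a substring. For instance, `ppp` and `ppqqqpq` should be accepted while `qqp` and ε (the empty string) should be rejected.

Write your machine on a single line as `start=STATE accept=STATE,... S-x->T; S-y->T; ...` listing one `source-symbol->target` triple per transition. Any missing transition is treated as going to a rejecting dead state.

start=s0; accept=s6; s0-p->s1; s0-q->s2; s1-p->s3; s1-q->s4; s2-p->s5; s2-q->s4; s3-p->s6; s3-q->s6; s4-p->s7; s4-q->s8; s5-p->s6; s5-q->s8; s6-p->s9; s6-q->s9; s7-p->s9; s7-q->s0; s8-p->s10; s8-q->s0; s9-p->s11; s9-q->s11; s10-p->s11; s10-q->s2; s11-p->s3; s11-q->s3

Build one automaton per condition and run them in lockstep. One (4 states) tracks the input length modulo 4; the other (3 states) tracks whether and how much of `pp` has been seen. Each combined state is a pair, one component from each; accept when both components accept.
With 12 states:
          p    q  
>  s0     s1   s2 
   s1     s3   s4 
   s2     s5   s4 
   s3     s6   s6 
   s4     s7   s8 
   s5     s6   s8 
 * s6     s9   s9 
   s7     s9   s0 
   s8    s10   s0 
   s9    s11  s11 
   s10   s11   s2 
   s11    s3   s3 
(> = start, * = accepting)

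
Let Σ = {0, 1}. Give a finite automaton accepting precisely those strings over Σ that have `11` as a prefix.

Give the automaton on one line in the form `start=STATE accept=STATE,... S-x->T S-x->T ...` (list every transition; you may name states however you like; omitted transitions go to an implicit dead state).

start=s0 accept=s2 s0-0->s3 s0-1->s1 s1-0->s3 s1-1->s2 s2-0->s2 s2-1->s2 s3-0->s3 s3-1->s3

Check the first 2 symbols one by one: s0 through s1 record how many have matched `11` so far; any wrong symbol goes to the dead state s3. After all 2 match we enter the accepting sink s2.
A 4-state machine:
        0   1  
>  s0   s3  s1 
   s1   s3  s2 
 * s2   s2  s2 
   s3   s3  s3 
(> = start, * = accepting)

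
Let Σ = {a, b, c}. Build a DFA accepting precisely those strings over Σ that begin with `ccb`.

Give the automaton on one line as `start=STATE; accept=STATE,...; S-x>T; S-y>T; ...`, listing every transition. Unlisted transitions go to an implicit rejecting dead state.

start=q0; accept=q3; q0-a>q4; q0-b>q4; q0-c>q1; q1-a>q4; q1-b>q4; q1-c>q2; q2-a>q4; q2-b>q3; q2-c>q4; q3-a>q3; q3-b>q3; q3-c>q3; q4-a>q4; q4-b>q4; q4-c>q4

Check the first 3 symbols one by one: q0 through q2 record how many have matched `ccb` so far; any wrong symbol goes to the dead state q4. After all 3 match we enter the accepting sink q3.
5 states suffice.
        a   b   c  
>  q0   q4  q4  q1 
   q1   q4  q4  q2 
   q2   q4  q3  q4 
 * q3   q3  q3  q3 
   q4   q4  q4  q4 
(> = start, * = accepting)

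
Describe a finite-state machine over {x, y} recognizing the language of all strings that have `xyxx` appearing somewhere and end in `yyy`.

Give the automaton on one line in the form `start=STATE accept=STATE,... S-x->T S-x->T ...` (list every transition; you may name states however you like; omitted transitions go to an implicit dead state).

Build one automaton per condition and run them in lockstep. One (5 states) tracks whether and how much of `xyxx` has been seen; the other (4 states) tracks how much of the suffix `yyy` has currently been matched. Each combined state is a pair, one component from each; accept when both components accept.
11 states suffice.
          x    y  
>  q0     q1   q2 
   q1     q1   q3 
   q2     q1   q4 
   q3     q5   q4 
   q4     q1   q6 
   q5     q7   q3 
   q6     q1   q6 
   q7     q7   q8 
   q8     q7   q9 
   q9     q7  q10 
 * q10    q7  q10 
(> = start, * = accepting)

start=q0 accept=q10 q0-x->q1 q0-y->q2 q1-x->q1 q1-y->q3 q2-x->q1 q2-y->q4 q3-x->q5 q3-y->q4 q4-x->q1 q4-y->q6 q5-x->q7 q5-y->q3 q6-x->q1 q6-y->q6 q7-x->q7 q7-y->q8 q8-x->q7 q8-y->q9 q9-x->q7 q9-y->q10 q10-x->q7 q10-y->q10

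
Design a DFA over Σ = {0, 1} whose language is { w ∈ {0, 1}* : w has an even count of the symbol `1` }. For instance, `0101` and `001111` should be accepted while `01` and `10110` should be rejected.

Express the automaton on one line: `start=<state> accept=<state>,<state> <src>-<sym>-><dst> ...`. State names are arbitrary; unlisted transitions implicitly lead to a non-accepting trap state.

The only thing that matters is how many `1`s have appeared, reduced mod 2. Use one state per residue: q0 for 0, …, q1 for 1. Reading `1` moves to the next residue; anything else stays put. q0 is accepting.
With 2 states:
        0   1  
>* q0   q0  q1 
   q1   q1  q0 
(> = start, * = accepting)

start=q0 accept=q0 q0-0->q0 q0-1->q1 q1-0->q1 q1-1->q0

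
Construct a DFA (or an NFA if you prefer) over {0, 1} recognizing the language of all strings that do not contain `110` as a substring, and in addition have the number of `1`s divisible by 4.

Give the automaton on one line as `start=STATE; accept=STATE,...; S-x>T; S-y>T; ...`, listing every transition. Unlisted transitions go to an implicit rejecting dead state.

Handle the two conditions separately and then intersect. One (4 states) tracks partial matches of the forbidden pattern `110`; the other (4 states) tracks the count of `1`s modulo 4. Each combined state is a pair, one component from each; accept when both components accept.
          0    1  
>* S0     S0   S1 
   S1     S2   S3 
   S2     S2   S4 
   S3     S5   S6 
   S4     S7   S6 
   S5     S5   S8 
   S6     S8   S9 
   S7     S7  S10 
   S8     S8  S11 
 * S9    S11  S12 
   S10   S13   S9 
   S11   S11  S14 
   S12   S14   S3 
   S13   S13  S15 
   S14   S14   S5 
 * S15    S0  S12 
(> = start, * = accepting)

start=S0; accept=S0,S9,S15; S0-0>S0; S0-1>S1; S1-0>S2; S1-1>S3; S2-0>S2; S2-1>S4; S3-0>S5; S3-1>S6; S4-0>S7; S4-1>S6; S5-0>S5; S5-1>S8; S6-0>S8; S6-1>S9; S7-0>S7; S7-1>S10; S8-0>S8; S8-1>S11; S9-0>S11; S9-1>S12; S10-0>S13; S10-1>S9; S11-0>S11; S11-1>S14; S12-0>S14; S12-1>S3; S13-0>S13; S13-1>S15; S14-0>S14; S14-1>S5; S15-0>S0; S15-1>S12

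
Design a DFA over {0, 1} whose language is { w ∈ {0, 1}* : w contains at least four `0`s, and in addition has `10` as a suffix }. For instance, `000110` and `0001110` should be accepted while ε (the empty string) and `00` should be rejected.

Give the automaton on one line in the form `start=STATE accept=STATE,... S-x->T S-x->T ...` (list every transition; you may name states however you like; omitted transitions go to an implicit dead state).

start=S0 accept=S5 S0-0->S1 S0-1->S0 S1-0->S2 S1-1->S1 S2-0->S3 S2-1->S2 S3-0->S3 S3-1->S4 S4-0->S5 S4-1->S4 S5-0->S3 S5-1->S4

Run two small machines in parallel and take their product. One (6 states) tracks the count of `0`s, saturating at 5; the other (3 states) tracks how much of the suffix `10` has currently been matched. Each combined state is a pair, one component from each; accept when both components accept. Equivalent product states are then merged.
6 states suffice.
        0   1  
>  S0   S1  S0 
   S1   S2  S1 
   S2   S3  S2 
   S3   S3  S4 
   S4   S5  S4 
 * S5   S3  S4 
(> = start, * = accepting)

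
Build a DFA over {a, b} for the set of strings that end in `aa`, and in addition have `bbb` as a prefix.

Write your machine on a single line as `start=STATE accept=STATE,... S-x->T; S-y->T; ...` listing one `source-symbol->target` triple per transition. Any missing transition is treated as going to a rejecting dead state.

start=s0; accept=s8; s0-a->s1; s0-b->s2; s1-a->s3; s1-b->s4; s2-a->s1; s2-b->s5; s3-a->s3; s3-b->s4; s4-a->s1; s4-b->s4; s5-a->s1; s5-b->s6; s6-a->s7; s6-b->s6; s7-a->s8; s7-b->s6; s8-a->s8; s8-b->s6

Handle the two conditions separately and then intersect. The first has 3 states tracking how much of the suffix `aa` has currently been matched; the second has 5 states tracking whether the input so far still matches the prefix `bbb`. A product state is a pair (one from each), accepting exactly when both do.
A 9-state machine:
        a   b  
>  s0   s1  s2 
   s1   s3  s4 
   s2   s1  s5 
   s3   s3  s4 
   s4   s1  s4 
   s5   s1  s6 
   s6   s7  s6 
   s7   s8  s6 
 * s8   s8  s6 
(> = start, * = accepting)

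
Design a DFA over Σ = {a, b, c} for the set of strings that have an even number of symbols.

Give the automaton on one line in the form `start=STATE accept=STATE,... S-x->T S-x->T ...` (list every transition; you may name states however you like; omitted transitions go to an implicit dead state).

Count input length modulo 2: every symbol advances one step around the cycle s0 → s1 → s0. Accept at s0.
A 2-state machine:
        a   b   c  
>* s0   s1  s1  s1 
   s1   s0  s0  s0 
(> = start, * = accepting)

start=s0 accept=s0 s0-a->s1 s0-b->s1 s0-c->s1 s1-a->s0 s1-b->s0 s1-c->s0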